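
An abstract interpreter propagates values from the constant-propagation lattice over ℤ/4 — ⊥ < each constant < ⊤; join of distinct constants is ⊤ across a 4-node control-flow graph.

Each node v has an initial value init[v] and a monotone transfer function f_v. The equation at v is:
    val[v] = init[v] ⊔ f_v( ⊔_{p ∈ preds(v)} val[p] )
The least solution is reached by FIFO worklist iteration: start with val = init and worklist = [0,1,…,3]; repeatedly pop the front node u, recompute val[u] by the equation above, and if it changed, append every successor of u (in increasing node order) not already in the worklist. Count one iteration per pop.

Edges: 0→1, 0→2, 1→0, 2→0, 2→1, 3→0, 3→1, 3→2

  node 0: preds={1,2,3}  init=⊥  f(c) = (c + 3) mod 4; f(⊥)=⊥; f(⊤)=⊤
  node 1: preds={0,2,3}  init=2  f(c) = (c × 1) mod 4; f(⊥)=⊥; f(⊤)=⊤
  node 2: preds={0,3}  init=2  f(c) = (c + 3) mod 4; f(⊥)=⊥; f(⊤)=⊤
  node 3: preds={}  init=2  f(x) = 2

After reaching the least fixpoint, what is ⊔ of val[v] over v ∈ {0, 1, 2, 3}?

Iteration log — 7 steps:
  step 1. node 0  ⊔preds=2  new=1  old=⊥  +wl: 
  step 2. node 1  ⊔preds=⊤  new=⊤  old=2  +wl: 0
  step 3. node 2  ⊔preds=⊤  new=⊤  old=2  +wl: 1
  step 4. node 3  ⊔preds=⊥  new=2  stable
  step 5. node 0  ⊔preds=⊤  new=⊤  old=1  +wl: 2
  step 6. node 1  ⊔preds=⊤  new=⊤  stable
  step 7. node 2  ⊔preds=⊤  new=⊤  stable

Least fixpoint reached:
  node 0: ⊤
  node 1: ⊤
  node 2: ⊤
  node 3: 2

⊤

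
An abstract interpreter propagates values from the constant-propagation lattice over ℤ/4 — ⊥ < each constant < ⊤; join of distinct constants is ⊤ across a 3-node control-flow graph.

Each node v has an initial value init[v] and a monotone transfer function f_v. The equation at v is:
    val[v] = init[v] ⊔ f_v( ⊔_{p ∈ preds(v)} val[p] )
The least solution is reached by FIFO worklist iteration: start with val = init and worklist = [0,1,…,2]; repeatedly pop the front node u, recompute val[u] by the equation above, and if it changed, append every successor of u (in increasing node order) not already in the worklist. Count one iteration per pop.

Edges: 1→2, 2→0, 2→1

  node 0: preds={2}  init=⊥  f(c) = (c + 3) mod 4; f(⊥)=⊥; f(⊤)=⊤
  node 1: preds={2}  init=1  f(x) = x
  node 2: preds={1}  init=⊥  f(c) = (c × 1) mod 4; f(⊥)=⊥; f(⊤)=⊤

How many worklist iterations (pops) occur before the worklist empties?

Worklist (5 pops):
  #1 pop 0: in=⊥ → ⊥ (no change)
  #2 pop 1: in=⊥ → 1 (no change)
  #3 pop 2: in=1 → 1 (was ⊥); enqueue [0,1]
  #4 pop 0: in=1 → 0 (was ⊥); enqueue []
  #5 pop 1: in=1 → 1 (no change)

Fixpoint:
  val[0] = 0
  val[1] = 1
  val[2] = 1

5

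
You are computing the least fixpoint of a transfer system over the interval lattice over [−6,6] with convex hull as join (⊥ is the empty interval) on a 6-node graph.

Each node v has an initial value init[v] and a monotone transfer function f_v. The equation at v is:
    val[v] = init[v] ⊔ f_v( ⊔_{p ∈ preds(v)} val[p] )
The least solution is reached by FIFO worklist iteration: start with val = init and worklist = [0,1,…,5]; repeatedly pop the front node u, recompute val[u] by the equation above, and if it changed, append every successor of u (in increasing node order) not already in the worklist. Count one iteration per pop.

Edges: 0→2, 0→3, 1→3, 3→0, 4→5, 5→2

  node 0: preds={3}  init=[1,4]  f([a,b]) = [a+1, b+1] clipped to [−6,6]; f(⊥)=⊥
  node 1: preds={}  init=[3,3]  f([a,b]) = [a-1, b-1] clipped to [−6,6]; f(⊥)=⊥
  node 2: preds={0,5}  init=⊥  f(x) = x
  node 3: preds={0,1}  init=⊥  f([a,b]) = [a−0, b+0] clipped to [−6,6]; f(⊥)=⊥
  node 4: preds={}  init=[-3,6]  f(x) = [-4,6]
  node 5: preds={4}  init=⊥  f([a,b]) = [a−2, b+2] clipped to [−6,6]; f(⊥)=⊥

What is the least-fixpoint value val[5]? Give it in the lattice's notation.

[-6,6]

Iteration log — 13 steps:
  step 1. node 0  ⊔preds=⊥  new=[1,4]  stable
  step 2. node 1  ⊔preds=⊥  new=[3,3]  stable
  step 3. node 2  ⊔preds=[1,4]  new=[1,4]  old=⊥  +wl: 
  step 4. node 3  ⊔preds=[1,4]  new=[1,4]  old=⊥  +wl: 0
  step 5. node 4  ⊔preds=⊥  new=[-4,6]  old=[-3,6]  +wl: 
  step 6. node 5  ⊔preds=[-4,6]  new=[-6,6]  old=⊥  +wl: 2
  step 7. node 0  ⊔preds=[1,4]  new=[1,5]  old=[1,4]  +wl: 3
  step 8. node 2  ⊔preds=[-6,6]  new=[-6,6]  old=[1,4]  +wl: 
  step 9. node 3  ⊔preds=[1,5]  new=[1,5]  old=[1,4]  +wl: 0
  step 10. node 0  ⊔preds=[1,5]  new=[1,6]  old=[1,5]  +wl: 2,3
  step 11. node 2  ⊔preds=[-6,6]  new=[-6,6]  stable
  step 12. node 3  ⊔preds=[1,6]  new=[1,6]  old=[1,5]  +wl: 0
  step 13. node 0  ⊔preds=[1,6]  new=[1,6]  stable

Least fixpoint reached:
  node 0: [1,6]
  node 1: [3,3]
  node 2: [-6,6]
  node 3: [1,6]
  node 4: [-4,6]
  node 5: [-6,6]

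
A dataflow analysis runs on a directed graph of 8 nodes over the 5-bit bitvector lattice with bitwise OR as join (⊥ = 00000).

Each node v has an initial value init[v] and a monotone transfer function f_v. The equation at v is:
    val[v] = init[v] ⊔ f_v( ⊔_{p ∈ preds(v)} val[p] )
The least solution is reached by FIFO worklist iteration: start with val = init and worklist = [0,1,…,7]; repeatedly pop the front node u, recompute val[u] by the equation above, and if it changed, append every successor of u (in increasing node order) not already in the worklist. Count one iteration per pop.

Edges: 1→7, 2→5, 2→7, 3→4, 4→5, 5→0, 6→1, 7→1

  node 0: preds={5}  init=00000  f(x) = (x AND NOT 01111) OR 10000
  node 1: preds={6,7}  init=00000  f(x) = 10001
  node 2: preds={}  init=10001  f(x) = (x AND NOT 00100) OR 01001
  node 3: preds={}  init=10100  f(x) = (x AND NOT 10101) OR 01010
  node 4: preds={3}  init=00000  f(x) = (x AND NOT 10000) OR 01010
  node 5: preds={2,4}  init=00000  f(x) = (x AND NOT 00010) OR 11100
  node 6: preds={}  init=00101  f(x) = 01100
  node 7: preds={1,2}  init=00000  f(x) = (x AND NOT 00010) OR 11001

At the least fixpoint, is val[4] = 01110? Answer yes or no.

Iteration log — 10 steps:
  step 1. node 0  ⊔preds=00000  new=10000  old=00000  +wl: 
  step 2. node 1  ⊔preds=00101  new=10001  old=00000  +wl: 
  step 3. node 2  ⊔preds=00000  new=11001  old=10001  +wl: 
  step 4. node 3  ⊔preds=00000  new=11110  old=10100  +wl: 
  step 5. node 4  ⊔preds=11110  new=01110  old=00000  +wl: 
  step 6. node 5  ⊔preds=11111  new=11101  old=00000  +wl: 0
  step 7. node 6  ⊔preds=00000  new=01101  old=00101  +wl: 1
  step 8. node 7  ⊔preds=11001  new=11001  old=00000  +wl: 
  step 9. node 0  ⊔preds=11101  new=10000  stable
  step 10. node 1  ⊔preds=11101  new=10001  stable

Least fixpoint reached:
  node 0: 10000
  node 1: 10001
  node 2: 11001
  node 3: 11110
  node 4: 01110
  node 5: 11101
  node 6: 01101
  node 7: 11001

yes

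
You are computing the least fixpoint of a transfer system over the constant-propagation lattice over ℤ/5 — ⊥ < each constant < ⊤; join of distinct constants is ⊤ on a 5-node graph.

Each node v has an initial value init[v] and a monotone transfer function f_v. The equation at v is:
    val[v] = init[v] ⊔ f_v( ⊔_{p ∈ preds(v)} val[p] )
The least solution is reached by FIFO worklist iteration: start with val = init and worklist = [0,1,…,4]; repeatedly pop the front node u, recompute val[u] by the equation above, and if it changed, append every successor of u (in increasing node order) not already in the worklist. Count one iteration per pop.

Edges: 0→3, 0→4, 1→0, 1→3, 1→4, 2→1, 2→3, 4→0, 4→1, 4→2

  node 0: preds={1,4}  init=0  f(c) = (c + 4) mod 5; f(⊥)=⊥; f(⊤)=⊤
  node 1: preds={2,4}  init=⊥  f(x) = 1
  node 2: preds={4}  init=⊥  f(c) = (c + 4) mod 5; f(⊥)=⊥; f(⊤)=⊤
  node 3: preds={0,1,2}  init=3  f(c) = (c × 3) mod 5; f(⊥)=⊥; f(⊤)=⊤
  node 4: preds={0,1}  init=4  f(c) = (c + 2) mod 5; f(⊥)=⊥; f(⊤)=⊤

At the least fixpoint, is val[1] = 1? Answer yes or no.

yes

Worklist (10 pops):
  #1 pop 0: in=4 → ⊤ (was 0); enqueue []
  #2 pop 1: in=4 → 1 (was ⊥); enqueue [0]
  #3 pop 2: in=4 → 3 (was ⊥); enqueue [1]
  #4 pop 3: in=⊤ → ⊤ (was 3); enqueue []
  #5 pop 4: in=⊤ → ⊤ (was 4); enqueue [2]
  #6 pop 0: in=⊤ → ⊤ (no change)
  #7 pop 1: in=⊤ → 1 (no change)
  #8 pop 2: in=⊤ → ⊤ (was 3); enqueue [1,3]
  #9 pop 1: in=⊤ → 1 (no change)
  #10 pop 3: in=⊤ → ⊤ (no change)

Fixpoint:
  val[0] = ⊤
  val[1] = 1
  val[2] = ⊤
  val[3] = ⊤
  val[4] = ⊤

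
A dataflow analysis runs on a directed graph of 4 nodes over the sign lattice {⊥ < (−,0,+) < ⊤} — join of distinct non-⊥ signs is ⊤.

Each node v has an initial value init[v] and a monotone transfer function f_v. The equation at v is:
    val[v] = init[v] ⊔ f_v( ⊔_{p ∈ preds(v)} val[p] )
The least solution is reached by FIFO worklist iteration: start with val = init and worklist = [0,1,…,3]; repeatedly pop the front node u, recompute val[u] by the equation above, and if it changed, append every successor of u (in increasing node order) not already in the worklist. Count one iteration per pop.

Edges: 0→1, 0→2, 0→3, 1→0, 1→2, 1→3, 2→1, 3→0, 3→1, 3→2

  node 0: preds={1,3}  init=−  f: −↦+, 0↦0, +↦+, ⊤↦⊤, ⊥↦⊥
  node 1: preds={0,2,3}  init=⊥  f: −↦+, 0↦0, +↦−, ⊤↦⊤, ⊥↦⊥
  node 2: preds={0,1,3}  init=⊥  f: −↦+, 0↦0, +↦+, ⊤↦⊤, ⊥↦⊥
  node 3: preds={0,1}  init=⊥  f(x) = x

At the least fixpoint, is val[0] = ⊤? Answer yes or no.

yes

Worklist (9 pops):
  #1 pop 0: in=⊥ → − (no change)
  #2 pop 1: in=− → + (was ⊥); enqueue [0]
  #3 pop 2: in=⊤ → ⊤ (was ⊥); enqueue [1]
  #4 pop 3: in=⊤ → ⊤ (was ⊥); enqueue [2]
  #5 pop 0: in=⊤ → ⊤ (was −); enqueue [3]
  #6 pop 1: in=⊤ → ⊤ (was +); enqueue [0]
  #7 pop 2: in=⊤ → ⊤ (no change)
  #8 pop 3: in=⊤ → ⊤ (no change)
  #9 pop 0: in=⊤ → ⊤ (no change)

Fixpoint:
  val[0] = ⊤
  val[1] = ⊤
  val[2] = ⊤
  val[3] = ⊤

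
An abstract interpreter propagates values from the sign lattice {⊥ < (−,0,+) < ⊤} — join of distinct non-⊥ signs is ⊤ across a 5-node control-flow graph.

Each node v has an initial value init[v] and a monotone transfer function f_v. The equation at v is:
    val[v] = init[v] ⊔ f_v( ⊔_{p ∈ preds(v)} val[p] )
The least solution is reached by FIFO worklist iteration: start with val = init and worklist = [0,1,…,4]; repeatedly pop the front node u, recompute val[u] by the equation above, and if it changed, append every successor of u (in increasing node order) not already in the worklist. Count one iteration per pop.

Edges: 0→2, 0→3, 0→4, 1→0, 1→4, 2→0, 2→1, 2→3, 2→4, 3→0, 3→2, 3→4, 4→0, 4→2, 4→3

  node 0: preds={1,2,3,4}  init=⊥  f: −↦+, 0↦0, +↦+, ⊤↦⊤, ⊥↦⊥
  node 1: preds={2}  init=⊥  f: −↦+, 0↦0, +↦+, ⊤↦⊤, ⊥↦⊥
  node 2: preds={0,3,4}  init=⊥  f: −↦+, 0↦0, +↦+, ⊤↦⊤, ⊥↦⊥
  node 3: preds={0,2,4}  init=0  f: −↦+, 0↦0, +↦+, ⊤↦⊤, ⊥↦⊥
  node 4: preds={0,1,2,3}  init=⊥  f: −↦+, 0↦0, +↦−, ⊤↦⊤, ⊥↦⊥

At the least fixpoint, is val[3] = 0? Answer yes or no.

yes

Iteration log — 11 steps:
  step 1. node 0  ⊔preds=0  new=0  old=⊥  +wl: 
  step 2. node 1  ⊔preds=⊥  new=⊥  stable
  step 3. node 2  ⊔preds=0  new=0  old=⊥  +wl: 0,1
  step 4. node 3  ⊔preds=0  new=0  stable
  step 5. node 4  ⊔preds=0  new=0  old=⊥  +wl: 2,3
  step 6. node 0  ⊔preds=0  new=0  stable
  step 7. node 1  ⊔preds=0  new=0  old=⊥  +wl: 0,4
  step 8. node 2  ⊔preds=0  new=0  stable
  step 9. node 3  ⊔preds=0  new=0  stable
  step 10. node 0  ⊔preds=0  new=0  stable
  step 11. node 4  ⊔preds=0  new=0  stable

Least fixpoint reached:
  node 0: 0
  node 1: 0
  node 2: 0
  node 3: 0
  node 4: 0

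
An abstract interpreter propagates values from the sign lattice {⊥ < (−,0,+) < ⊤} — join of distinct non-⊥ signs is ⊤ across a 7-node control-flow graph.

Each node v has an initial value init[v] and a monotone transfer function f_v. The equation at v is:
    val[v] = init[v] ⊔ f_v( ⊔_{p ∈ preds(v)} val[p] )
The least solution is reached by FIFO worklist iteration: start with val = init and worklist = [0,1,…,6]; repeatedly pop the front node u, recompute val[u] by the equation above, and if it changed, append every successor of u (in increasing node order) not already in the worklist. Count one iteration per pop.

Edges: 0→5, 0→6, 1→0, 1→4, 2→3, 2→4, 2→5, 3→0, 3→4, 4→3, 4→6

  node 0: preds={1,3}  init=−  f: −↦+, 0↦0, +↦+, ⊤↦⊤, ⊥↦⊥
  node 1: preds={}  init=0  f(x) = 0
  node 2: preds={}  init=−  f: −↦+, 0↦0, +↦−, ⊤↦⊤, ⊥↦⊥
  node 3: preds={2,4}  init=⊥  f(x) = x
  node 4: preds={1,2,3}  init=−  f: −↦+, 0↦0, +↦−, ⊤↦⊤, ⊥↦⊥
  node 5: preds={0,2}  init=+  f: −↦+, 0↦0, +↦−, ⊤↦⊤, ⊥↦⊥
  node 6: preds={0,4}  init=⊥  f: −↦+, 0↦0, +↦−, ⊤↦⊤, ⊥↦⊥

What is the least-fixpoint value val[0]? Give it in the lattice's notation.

⊤

Trace (11 dequeues):
  [1] u=0 | in 0 | out ⊤ | prev − | push {}
  [2] u=1 | in ⊥ | out 0 | ==
  [3] u=2 | in ⊥ | out − | ==
  [4] u=3 | in − | out − | prev ⊥ | push {0}
  [5] u=4 | in ⊤ | out ⊤ | prev − | push {3}
  [6] u=5 | in ⊤ | out ⊤ | prev + | push {}
  [7] u=6 | in ⊤ | out ⊤ | prev ⊥ | push {}
  [8] u=0 | in ⊤ | out ⊤ | ==
  [9] u=3 | in ⊤ | out ⊤ | prev − | push {0,4}
  [10] u=0 | in ⊤ | out ⊤ | ==
  [11] u=4 | in ⊤ | out ⊤ | ==

Converged values:
  [0] ⊤
  [1] 0
  [2] −
  [3] ⊤
  [4] ⊤
  [5] ⊤
  [6] ⊤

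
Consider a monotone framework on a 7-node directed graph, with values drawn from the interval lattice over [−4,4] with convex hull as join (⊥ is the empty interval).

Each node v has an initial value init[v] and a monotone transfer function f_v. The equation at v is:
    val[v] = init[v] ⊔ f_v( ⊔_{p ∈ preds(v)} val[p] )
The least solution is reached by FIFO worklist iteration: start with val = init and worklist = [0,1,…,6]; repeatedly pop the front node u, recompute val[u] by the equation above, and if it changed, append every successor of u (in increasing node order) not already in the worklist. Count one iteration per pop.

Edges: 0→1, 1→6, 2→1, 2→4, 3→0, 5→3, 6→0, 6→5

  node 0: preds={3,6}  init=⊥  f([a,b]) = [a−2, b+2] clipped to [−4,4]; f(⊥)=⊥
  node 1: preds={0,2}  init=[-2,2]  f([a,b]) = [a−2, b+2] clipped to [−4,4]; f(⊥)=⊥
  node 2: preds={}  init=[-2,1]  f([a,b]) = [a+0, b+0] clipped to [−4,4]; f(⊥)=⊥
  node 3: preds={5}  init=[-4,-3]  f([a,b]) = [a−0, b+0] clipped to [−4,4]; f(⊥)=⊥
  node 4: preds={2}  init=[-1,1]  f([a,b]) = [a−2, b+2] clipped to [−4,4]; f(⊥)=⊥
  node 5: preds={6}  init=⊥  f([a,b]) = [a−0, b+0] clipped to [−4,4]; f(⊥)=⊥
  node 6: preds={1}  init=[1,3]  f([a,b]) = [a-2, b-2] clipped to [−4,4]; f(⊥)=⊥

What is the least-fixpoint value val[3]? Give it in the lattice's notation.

Trace (11 dequeues):
  [1] u=0 | in [-4,3] | out [-4,4] | prev ⊥ | push {}
  [2] u=1 | in [-4,4] | out [-4,4] | prev [-2,2] | push {}
  [3] u=2 | in ⊥ | out [-2,1] | ==
  [4] u=3 | in ⊥ | out [-4,-3] | ==
  [5] u=4 | in [-2,1] | out [-4,3] | prev [-1,1] | push {}
  [6] u=5 | in [1,3] | out [1,3] | prev ⊥ | push {3}
  [7] u=6 | in [-4,4] | out [-4,3] | prev [1,3] | push {0,5}
  [8] u=3 | in [1,3] | out [-4,3] | prev [-4,-3] | push {}
  [9] u=0 | in [-4,3] | out [-4,4] | ==
  [10] u=5 | in [-4,3] | out [-4,3] | prev [1,3] | push {3}
  [11] u=3 | in [-4,3] | out [-4,3] | ==

Converged values:
  [0] [-4,4]
  [1] [-4,4]
  [2] [-2,1]
  [3] [-4,3]
  [4] [-4,3]
  [5] [-4,3]
  [6] [-4,3]

[-4,3]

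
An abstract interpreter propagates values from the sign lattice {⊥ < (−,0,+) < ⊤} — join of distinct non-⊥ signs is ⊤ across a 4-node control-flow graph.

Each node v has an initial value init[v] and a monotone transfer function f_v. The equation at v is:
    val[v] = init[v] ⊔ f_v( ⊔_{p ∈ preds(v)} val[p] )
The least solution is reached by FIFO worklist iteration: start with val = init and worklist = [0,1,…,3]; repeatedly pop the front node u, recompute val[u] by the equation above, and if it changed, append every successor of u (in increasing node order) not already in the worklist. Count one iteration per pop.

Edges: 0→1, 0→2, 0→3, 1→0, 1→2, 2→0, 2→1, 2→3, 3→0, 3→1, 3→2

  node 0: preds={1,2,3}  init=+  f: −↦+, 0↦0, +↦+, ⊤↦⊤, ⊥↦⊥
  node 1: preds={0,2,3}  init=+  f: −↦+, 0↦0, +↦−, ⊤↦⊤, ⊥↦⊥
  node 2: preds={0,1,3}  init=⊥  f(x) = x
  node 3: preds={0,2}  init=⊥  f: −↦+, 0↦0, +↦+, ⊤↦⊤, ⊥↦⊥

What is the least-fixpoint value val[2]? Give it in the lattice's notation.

Trace (8 dequeues):
  [1] u=0 | in + | out + | ==
  [2] u=1 | in + | out ⊤ | prev + | push {0}
  [3] u=2 | in ⊤ | out ⊤ | prev ⊥ | push {1}
  [4] u=3 | in ⊤ | out ⊤ | prev ⊥ | push {2}
  [5] u=0 | in ⊤ | out ⊤ | prev + | push {3}
  [6] u=1 | in ⊤ | out ⊤ | ==
  [7] u=2 | in ⊤ | out ⊤ | ==
  [8] u=3 | in ⊤ | out ⊤ | ==

Converged values:
  [0] ⊤
  [1] ⊤
  [2] ⊤
  [3] ⊤

⊤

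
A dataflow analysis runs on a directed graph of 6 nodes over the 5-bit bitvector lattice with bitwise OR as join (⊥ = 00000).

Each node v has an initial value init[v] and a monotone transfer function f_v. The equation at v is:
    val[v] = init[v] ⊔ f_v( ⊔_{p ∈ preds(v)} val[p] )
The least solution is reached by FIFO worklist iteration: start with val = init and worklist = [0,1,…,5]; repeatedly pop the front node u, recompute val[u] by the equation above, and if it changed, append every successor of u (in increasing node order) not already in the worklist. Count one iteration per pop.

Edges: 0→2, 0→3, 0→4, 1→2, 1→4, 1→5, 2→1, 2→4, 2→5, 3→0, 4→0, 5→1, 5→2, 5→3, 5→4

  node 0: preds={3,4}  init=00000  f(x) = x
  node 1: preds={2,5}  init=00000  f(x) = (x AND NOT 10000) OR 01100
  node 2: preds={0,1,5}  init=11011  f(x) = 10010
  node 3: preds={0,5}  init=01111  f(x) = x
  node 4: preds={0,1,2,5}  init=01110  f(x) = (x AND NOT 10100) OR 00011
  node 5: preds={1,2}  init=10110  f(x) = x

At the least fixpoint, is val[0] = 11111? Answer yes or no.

yes

Iteration log — 11 steps:
  step 1. node 0  ⊔preds=01111  new=01111  old=00000  +wl: 
  step 2. node 1  ⊔preds=11111  new=01111  old=00000  +wl: 
  step 3. node 2  ⊔preds=11111  new=11011  stable
  step 4. node 3  ⊔preds=11111  new=11111  old=01111  +wl: 0
  step 5. node 4  ⊔preds=11111  new=01111  old=01110  +wl: 
  step 6. node 5  ⊔preds=11111  new=11111  old=10110  +wl: 1,2,3,4
  step 7. node 0  ⊔preds=11111  new=11111  old=01111  +wl: 
  step 8. node 1  ⊔preds=11111  new=01111  stable
  step 9. node 2  ⊔preds=11111  new=11011  stable
  step 10. node 3  ⊔preds=11111  new=11111  stable
  step 11. node 4  ⊔preds=11111  new=01111  stable

Least fixpoint reached:
  node 0: 11111
  node 1: 01111
  node 2: 11011
  node 3: 11111
  node 4: 01111
  node 5: 11111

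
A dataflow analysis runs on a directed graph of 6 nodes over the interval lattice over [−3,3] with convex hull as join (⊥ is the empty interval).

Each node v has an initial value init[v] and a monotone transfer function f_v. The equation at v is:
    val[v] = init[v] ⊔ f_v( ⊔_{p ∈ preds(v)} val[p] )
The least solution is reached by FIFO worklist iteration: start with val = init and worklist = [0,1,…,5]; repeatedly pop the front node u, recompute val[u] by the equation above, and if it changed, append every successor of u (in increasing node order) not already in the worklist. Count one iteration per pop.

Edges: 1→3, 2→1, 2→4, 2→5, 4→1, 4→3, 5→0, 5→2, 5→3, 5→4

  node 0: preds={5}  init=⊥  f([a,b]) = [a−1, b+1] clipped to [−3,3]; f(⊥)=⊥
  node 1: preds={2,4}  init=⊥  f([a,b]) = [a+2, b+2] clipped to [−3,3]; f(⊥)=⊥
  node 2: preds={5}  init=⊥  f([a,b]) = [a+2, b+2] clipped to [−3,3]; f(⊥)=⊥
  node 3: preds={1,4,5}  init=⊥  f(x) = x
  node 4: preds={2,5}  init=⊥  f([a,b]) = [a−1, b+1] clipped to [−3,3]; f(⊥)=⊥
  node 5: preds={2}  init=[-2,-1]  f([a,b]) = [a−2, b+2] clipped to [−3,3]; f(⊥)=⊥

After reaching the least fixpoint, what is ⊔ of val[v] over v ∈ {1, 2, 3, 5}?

Trace (14 dequeues):
  [1] u=0 | in [-2,-1] | out [-3,0] | prev ⊥ | push {}
  [2] u=1 | in ⊥ | out ⊥ | ==
  [3] u=2 | in [-2,-1] | out [0,1] | prev ⊥ | push {1}
  [4] u=3 | in [-2,-1] | out [-2,-1] | prev ⊥ | push {}
  [5] u=4 | in [-2,1] | out [-3,2] | prev ⊥ | push {3}
  [6] u=5 | in [0,1] | out [-2,3] | prev [-2,-1] | push {0,2,4}
  [7] u=1 | in [-3,2] | out [-1,3] | prev ⊥ | push {}
  [8] u=3 | in [-3,3] | out [-3,3] | prev [-2,-1] | push {}
  [9] u=0 | in [-2,3] | out [-3,3] | prev [-3,0] | push {}
  [10] u=2 | in [-2,3] | out [0,3] | prev [0,1] | push {1,5}
  [11] u=4 | in [-2,3] | out [-3,3] | prev [-3,2] | push {3}
  [12] u=1 | in [-3,3] | out [-1,3] | ==
  [13] u=5 | in [0,3] | out [-2,3] | ==
  [14] u=3 | in [-3,3] | out [-3,3] | ==

Converged values:
  [0] [-3,3]
  [1] [-1,3]
  [2] [0,3]
  [3] [-3,3]
  [4] [-3,3]
  [5] [-2,3]

[-3,3]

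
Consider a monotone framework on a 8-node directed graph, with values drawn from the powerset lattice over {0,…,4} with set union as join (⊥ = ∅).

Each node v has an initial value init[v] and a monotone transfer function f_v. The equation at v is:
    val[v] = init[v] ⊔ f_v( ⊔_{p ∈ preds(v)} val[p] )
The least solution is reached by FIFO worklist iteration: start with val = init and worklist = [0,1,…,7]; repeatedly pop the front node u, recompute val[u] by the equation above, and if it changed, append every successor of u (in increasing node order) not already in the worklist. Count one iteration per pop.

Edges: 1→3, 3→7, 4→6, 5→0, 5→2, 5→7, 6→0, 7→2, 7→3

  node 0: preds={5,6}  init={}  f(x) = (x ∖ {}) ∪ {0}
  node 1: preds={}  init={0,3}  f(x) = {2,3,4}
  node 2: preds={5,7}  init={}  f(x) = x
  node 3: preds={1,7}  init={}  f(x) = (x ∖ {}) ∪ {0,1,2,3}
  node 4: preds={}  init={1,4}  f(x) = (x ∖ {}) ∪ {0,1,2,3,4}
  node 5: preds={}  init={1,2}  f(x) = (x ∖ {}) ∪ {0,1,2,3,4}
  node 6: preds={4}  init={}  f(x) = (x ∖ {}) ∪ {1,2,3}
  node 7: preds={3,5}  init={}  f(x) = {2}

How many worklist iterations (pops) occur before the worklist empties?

Trace (11 dequeues):
  [1] u=0 | in {1,2} | out {0,1,2} | prev {} | push {}
  [2] u=1 | in {} | out {0,2,3,4} | prev {0,3} | push {}
  [3] u=2 | in {1,2} | out {1,2} | prev {} | push {}
  [4] u=3 | in {0,2,3,4} | out {0,1,2,3,4} | prev {} | push {}
  [5] u=4 | in {} | out {0,1,2,3,4} | prev {1,4} | push {}
  [6] u=5 | in {} | out {0,1,2,3,4} | prev {1,2} | push {0,2}
  [7] u=6 | in {0,1,2,3,4} | out {0,1,2,3,4} | prev {} | push {}
  [8] u=7 | in {0,1,2,3,4} | out {2} | prev {} | push {3}
  [9] u=0 | in {0,1,2,3,4} | out {0,1,2,3,4} | prev {0,1,2} | push {}
  [10] u=2 | in {0,1,2,3,4} | out {0,1,2,3,4} | prev {1,2} | push {}
  [11] u=3 | in {0,2,3,4} | out {0,1,2,3,4} | ==

Converged values:
  [0] {0,1,2,3,4}
  [1] {0,2,3,4}
  [2] {0,1,2,3,4}
  [3] {0,1,2,3,4}
  [4] {0,1,2,3,4}
  [5] {0,1,2,3,4}
  [6] {0,1,2,3,4}
  [7] {2}

11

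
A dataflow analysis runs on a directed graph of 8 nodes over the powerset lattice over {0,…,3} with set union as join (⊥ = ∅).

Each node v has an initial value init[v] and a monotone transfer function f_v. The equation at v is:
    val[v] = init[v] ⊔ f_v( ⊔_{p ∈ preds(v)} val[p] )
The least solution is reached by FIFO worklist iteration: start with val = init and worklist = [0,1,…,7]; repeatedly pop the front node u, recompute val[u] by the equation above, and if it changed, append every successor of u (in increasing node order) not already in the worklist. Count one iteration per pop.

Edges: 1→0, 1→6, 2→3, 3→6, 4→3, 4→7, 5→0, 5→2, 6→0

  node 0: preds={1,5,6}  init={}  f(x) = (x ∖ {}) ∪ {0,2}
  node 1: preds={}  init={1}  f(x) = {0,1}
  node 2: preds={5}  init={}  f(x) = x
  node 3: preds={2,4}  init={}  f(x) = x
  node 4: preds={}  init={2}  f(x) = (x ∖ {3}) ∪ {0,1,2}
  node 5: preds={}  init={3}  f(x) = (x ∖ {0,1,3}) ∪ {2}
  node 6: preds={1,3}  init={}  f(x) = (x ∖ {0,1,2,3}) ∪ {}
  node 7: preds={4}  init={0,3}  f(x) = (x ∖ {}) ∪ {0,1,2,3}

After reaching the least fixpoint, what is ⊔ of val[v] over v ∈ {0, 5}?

Trace (13 dequeues):
  [1] u=0 | in {1,3} | out {0,1,2,3} | prev {} | push {}
  [2] u=1 | in {} | out {0,1} | prev {1} | push {0}
  [3] u=2 | in {3} | out {3} | prev {} | push {}
  [4] u=3 | in {2,3} | out {2,3} | prev {} | push {}
  [5] u=4 | in {} | out {0,1,2} | prev {2} | push {3}
  [6] u=5 | in {} | out {2,3} | prev {3} | push {2}
  [7] u=6 | in {0,1,2,3} | out {} | ==
  [8] u=7 | in {0,1,2} | out {0,1,2,3} | prev {0,3} | push {}
  [9] u=0 | in {0,1,2,3} | out {0,1,2,3} | ==
  [10] u=3 | in {0,1,2,3} | out {0,1,2,3} | prev {2,3} | push {6}
  [11] u=2 | in {2,3} | out {2,3} | prev {3} | push {3}
  [12] u=6 | in {0,1,2,3} | out {} | ==
  [13] u=3 | in {0,1,2,3} | out {0,1,2,3} | ==

Converged values:
  [0] {0,1,2,3}
  [1] {0,1}
  [2] {2,3}
  [3] {0,1,2,3}
  [4] {0,1,2}
  [5] {2,3}
  [6] {}
  [7] {0,1,2,3}

{0,1,2,3}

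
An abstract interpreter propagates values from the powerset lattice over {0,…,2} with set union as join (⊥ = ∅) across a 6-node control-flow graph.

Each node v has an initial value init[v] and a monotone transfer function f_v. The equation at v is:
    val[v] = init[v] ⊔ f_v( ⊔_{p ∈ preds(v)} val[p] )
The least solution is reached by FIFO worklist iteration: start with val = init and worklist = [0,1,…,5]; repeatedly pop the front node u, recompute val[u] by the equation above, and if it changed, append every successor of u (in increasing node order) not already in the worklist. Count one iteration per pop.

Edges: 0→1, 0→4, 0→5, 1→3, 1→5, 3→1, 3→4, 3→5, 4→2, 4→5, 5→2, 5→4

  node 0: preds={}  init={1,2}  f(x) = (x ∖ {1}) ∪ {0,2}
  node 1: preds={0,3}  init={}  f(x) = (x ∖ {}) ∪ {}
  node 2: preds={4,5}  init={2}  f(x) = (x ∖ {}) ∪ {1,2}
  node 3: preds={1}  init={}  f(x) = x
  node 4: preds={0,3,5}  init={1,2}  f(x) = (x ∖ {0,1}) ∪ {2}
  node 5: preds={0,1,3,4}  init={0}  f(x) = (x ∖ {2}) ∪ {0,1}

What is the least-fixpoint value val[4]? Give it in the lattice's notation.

{1,2}

Iteration log — 9 steps:
  step 1. node 0  ⊔preds={}  new={0,1,2}  old={1,2}  +wl: 
  step 2. node 1  ⊔preds={0,1,2}  new={0,1,2}  old={}  +wl: 
  step 3. node 2  ⊔preds={0,1,2}  new={0,1,2}  old={2}  +wl: 
  step 4. node 3  ⊔preds={0,1,2}  new={0,1,2}  old={}  +wl: 1
  step 5. node 4  ⊔preds={0,1,2}  new={1,2}  stable
  step 6. node 5  ⊔preds={0,1,2}  new={0,1}  old={0}  +wl: 2,4
  step 7. node 1  ⊔preds={0,1,2}  new={0,1,2}  stable
  step 8. node 2  ⊔preds={0,1,2}  new={0,1,2}  stable
  step 9. node 4  ⊔preds={0,1,2}  new={1,2}  stable

Least fixpoint reached:
  node 0: {0,1,2}
  node 1: {0,1,2}
  node 2: {0,1,2}
  node 3: {0,1,2}
  node 4: {1,2}
  node 5: {0,1}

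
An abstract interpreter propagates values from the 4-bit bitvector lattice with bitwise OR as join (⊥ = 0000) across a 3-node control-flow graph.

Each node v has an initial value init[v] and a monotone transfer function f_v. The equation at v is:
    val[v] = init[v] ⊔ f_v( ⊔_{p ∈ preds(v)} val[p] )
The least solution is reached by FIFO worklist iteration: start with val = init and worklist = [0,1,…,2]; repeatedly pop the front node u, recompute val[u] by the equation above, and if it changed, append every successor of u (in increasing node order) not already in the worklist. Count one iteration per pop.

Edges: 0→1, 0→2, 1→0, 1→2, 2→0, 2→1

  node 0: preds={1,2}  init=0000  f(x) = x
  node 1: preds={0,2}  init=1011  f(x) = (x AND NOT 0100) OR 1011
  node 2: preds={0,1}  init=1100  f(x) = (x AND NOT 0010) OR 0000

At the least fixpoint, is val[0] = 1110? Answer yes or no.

Trace (5 dequeues):
  [1] u=0 | in 1111 | out 1111 | prev 0000 | push {}
  [2] u=1 | in 1111 | out 1011 | ==
  [3] u=2 | in 1111 | out 1101 | prev 1100 | push {0,1}
  [4] u=0 | in 1111 | out 1111 | ==
  [5] u=1 | in 1111 | out 1011 | ==

Converged values:
  [0] 1111
  [1] 1011
  [2] 1101

no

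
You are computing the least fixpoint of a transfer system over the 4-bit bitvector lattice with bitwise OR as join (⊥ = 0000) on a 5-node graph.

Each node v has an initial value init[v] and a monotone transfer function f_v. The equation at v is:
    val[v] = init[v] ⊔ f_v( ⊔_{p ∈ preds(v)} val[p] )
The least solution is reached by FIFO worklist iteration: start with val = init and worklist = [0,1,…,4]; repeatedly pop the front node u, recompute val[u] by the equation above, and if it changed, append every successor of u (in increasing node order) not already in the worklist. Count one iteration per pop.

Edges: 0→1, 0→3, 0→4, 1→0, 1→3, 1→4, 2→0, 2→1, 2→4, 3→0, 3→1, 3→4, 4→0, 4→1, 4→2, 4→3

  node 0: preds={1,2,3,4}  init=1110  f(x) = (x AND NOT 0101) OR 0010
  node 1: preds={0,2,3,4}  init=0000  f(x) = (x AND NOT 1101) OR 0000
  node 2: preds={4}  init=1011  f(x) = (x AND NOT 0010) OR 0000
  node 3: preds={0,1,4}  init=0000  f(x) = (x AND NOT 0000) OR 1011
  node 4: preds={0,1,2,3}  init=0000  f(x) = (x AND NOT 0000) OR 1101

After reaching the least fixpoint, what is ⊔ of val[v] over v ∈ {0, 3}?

Iteration log — 12 steps:
  step 1. node 0  ⊔preds=1011  new=1110  stable
  step 2. node 1  ⊔preds=1111  new=0010  old=0000  +wl: 0
  step 3. node 2  ⊔preds=0000  new=1011  stable
  step 4. node 3  ⊔preds=1110  new=1111  old=0000  +wl: 1
  step 5. node 4  ⊔preds=1111  new=1111  old=0000  +wl: 2,3
  step 6. node 0  ⊔preds=1111  new=1110  stable
  step 7. node 1  ⊔preds=1111  new=0010  stable
  step 8. node 2  ⊔preds=1111  new=1111  old=1011  +wl: 0,1,4
  step 9. node 3  ⊔preds=1111  new=1111  stable
  step 10. node 0  ⊔preds=1111  new=1110  stable
  step 11. node 1  ⊔preds=1111  new=0010  stable
  step 12. node 4  ⊔preds=1111  new=1111  stable

Least fixpoint reached:
  node 0: 1110
  node 1: 0010
  node 2: 1111
  node 3: 1111
  node 4: 1111

1111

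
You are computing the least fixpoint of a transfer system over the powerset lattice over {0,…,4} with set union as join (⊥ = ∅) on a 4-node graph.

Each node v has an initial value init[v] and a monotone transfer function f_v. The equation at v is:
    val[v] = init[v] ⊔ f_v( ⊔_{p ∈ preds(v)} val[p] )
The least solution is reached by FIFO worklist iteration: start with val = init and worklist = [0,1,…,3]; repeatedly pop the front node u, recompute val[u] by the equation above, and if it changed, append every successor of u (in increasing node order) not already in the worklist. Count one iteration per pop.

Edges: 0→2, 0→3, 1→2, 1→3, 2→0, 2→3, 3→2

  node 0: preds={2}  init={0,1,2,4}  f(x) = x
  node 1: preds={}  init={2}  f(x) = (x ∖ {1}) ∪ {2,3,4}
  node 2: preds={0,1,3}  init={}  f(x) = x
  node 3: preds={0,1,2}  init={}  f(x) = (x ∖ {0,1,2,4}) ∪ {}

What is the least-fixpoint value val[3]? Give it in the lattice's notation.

Trace (7 dequeues):
  [1] u=0 | in {} | out {0,1,2,4} | ==
  [2] u=1 | in {} | out {2,3,4} | prev {2} | push {}
  [3] u=2 | in {0,1,2,3,4} | out {0,1,2,3,4} | prev {} | push {0}
  [4] u=3 | in {0,1,2,3,4} | out {3} | prev {} | push {2}
  [5] u=0 | in {0,1,2,3,4} | out {0,1,2,3,4} | prev {0,1,2,4} | push {3}
  [6] u=2 | in {0,1,2,3,4} | out {0,1,2,3,4} | ==
  [7] u=3 | in {0,1,2,3,4} | out {3} | ==

Converged values:
  [0] {0,1,2,3,4}
  [1] {2,3,4}
  [2] {0,1,2,3,4}
  [3] {3}

{3}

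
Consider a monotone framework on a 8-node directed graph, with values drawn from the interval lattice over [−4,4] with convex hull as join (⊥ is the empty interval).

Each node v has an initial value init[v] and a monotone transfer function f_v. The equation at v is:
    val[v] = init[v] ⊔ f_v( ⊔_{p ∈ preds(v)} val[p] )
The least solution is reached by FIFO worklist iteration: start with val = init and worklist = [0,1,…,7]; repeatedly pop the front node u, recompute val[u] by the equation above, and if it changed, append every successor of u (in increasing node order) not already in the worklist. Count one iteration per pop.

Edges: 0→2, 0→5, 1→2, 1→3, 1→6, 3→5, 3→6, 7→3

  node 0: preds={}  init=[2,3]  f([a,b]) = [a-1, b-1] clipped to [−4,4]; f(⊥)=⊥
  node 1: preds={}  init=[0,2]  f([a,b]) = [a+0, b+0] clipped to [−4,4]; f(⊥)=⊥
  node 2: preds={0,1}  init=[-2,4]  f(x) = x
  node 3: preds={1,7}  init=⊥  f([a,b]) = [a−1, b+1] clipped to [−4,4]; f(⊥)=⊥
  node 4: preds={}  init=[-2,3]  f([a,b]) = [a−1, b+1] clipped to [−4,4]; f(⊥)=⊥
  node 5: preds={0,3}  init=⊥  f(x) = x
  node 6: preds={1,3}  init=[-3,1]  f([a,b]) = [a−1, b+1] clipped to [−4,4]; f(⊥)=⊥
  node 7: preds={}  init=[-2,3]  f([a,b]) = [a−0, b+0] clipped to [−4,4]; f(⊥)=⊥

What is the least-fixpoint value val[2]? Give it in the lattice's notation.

[-2,4]

Iteration log — 8 steps:
  step 1. node 0  ⊔preds=⊥  new=[2,3]  stable
  step 2. node 1  ⊔preds=⊥  new=[0,2]  stable
  step 3. node 2  ⊔preds=[0,3]  new=[-2,4]  stable
  step 4. node 3  ⊔preds=[-2,3]  new=[-3,4]  old=⊥  +wl: 
  step 5. node 4  ⊔preds=⊥  new=[-2,3]  stable
  step 6. node 5  ⊔preds=[-3,4]  new=[-3,4]  old=⊥  +wl: 
  step 7. node 6  ⊔preds=[-3,4]  new=[-4,4]  old=[-3,1]  +wl: 
  step 8. node 7  ⊔preds=⊥  new=[-2,3]  stable

Least fixpoint reached:
  node 0: [2,3]
  node 1: [0,2]
  node 2: [-2,4]
  node 3: [-3,4]
  node 4: [-2,3]
  node 5: [-3,4]
  node 6: [-4,4]
  node 7: [-2,3]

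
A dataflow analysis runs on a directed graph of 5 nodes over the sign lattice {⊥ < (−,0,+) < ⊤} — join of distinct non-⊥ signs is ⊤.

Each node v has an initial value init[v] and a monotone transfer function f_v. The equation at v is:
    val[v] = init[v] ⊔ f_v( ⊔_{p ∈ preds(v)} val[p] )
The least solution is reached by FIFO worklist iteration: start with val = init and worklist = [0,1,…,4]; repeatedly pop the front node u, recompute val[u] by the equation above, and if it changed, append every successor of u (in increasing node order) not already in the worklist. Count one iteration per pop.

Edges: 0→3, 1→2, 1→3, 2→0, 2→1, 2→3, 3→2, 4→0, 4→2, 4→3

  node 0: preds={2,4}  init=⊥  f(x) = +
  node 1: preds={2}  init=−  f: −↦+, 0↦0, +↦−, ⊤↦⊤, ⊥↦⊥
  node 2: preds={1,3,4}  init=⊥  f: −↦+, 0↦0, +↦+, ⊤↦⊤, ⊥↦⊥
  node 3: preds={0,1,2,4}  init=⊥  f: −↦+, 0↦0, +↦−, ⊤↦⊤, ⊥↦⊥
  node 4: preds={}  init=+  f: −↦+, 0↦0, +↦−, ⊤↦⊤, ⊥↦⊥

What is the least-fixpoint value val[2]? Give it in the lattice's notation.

Worklist (9 pops):
  #1 pop 0: in=+ → + (was ⊥); enqueue []
  #2 pop 1: in=⊥ → − (no change)
  #3 pop 2: in=⊤ → ⊤ (was ⊥); enqueue [0,1]
  #4 pop 3: in=⊤ → ⊤ (was ⊥); enqueue [2]
  #5 pop 4: in=⊥ → + (no change)
  #6 pop 0: in=⊤ → + (no change)
  #7 pop 1: in=⊤ → ⊤ (was −); enqueue [3]
  #8 pop 2: in=⊤ → ⊤ (no change)
  #9 pop 3: in=⊤ → ⊤ (no change)

Fixpoint:
  val[0] = +
  val[1] = ⊤
  val[2] = ⊤
  val[3] = ⊤
  val[4] = +

⊤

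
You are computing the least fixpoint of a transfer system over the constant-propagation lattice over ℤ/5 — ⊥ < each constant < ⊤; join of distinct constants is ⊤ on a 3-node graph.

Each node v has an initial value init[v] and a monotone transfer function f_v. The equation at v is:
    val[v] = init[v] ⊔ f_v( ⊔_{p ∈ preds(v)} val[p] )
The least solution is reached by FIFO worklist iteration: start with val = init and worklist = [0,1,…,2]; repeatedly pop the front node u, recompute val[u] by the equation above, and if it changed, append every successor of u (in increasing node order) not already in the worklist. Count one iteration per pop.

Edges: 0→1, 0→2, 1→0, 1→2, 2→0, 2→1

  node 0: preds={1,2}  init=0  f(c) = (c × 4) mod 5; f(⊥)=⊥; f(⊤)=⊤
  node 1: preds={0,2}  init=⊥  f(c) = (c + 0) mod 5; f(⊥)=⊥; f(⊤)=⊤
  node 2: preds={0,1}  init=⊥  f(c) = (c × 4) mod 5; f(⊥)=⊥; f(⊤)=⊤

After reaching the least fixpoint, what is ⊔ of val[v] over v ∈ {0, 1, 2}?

Iteration log — 5 steps:
  step 1. node 0  ⊔preds=⊥  new=0  stable
  step 2. node 1  ⊔preds=0  new=0  old=⊥  +wl: 0
  step 3. node 2  ⊔preds=0  new=0  old=⊥  +wl: 1
  step 4. node 0  ⊔preds=0  new=0  stable
  step 5. node 1  ⊔preds=0  new=0  stable

Least fixpoint reached:
  node 0: 0
  node 1: 0
  node 2: 0

0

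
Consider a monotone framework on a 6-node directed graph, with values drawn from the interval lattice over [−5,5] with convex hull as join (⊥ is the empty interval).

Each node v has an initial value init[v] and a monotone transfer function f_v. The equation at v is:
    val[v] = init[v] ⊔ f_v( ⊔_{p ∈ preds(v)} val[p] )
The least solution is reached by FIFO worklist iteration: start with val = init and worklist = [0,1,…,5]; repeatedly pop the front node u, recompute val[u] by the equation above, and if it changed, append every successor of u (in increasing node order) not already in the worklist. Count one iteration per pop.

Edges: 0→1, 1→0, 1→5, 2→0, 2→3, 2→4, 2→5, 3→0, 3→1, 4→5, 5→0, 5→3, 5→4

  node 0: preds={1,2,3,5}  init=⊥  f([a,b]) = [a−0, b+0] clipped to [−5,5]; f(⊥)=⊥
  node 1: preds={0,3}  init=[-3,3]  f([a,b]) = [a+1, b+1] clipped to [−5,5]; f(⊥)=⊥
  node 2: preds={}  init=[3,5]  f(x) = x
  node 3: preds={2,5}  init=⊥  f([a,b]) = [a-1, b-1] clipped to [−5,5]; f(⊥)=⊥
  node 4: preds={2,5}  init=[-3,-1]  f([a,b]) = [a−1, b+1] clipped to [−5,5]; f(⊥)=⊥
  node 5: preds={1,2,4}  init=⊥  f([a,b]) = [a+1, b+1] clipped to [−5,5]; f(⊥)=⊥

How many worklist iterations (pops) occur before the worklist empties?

Worklist (12 pops):
  #1 pop 0: in=[-3,5] → [-3,5] (was ⊥); enqueue []
  #2 pop 1: in=[-3,5] → [-3,5] (was [-3,3]); enqueue [0]
  #3 pop 2: in=⊥ → [3,5] (no change)
  #4 pop 3: in=[3,5] → [2,4] (was ⊥); enqueue [1]
  #5 pop 4: in=[3,5] → [-3,5] (was [-3,-1]); enqueue []
  #6 pop 5: in=[-3,5] → [-2,5] (was ⊥); enqueue [3,4]
  #7 pop 0: in=[-3,5] → [-3,5] (no change)
  #8 pop 1: in=[-3,5] → [-3,5] (no change)
  #9 pop 3: in=[-2,5] → [-3,4] (was [2,4]); enqueue [0,1]
  #10 pop 4: in=[-2,5] → [-3,5] (no change)
  #11 pop 0: in=[-3,5] → [-3,5] (no change)
  #12 pop 1: in=[-3,5] → [-3,5] (no change)

Fixpoint:
  val[0] = [-3,5]
  val[1] = [-3,5]
  val[2] = [3,5]
  val[3] = [-3,4]
  val[4] = [-3,5]
  val[5] = [-2,5]

12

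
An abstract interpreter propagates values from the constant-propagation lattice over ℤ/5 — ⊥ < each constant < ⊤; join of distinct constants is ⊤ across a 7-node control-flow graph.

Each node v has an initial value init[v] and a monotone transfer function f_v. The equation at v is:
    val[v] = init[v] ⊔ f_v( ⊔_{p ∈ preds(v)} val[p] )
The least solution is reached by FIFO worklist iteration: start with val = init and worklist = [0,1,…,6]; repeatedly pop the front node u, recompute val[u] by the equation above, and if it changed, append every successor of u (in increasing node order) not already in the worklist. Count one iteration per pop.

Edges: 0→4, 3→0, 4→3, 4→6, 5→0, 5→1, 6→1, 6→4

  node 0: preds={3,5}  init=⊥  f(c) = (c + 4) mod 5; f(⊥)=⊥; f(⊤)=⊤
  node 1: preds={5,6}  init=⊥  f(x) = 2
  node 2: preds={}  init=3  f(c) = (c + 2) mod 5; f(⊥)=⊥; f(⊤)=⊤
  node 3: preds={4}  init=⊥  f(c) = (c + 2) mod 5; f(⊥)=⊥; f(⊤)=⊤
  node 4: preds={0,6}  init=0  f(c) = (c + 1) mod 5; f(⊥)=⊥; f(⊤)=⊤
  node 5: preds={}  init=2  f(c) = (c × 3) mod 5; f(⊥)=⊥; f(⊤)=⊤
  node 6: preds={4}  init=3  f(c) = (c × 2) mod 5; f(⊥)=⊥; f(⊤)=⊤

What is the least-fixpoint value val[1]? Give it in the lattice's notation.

2

Iteration log — 13 steps:
  step 1. node 0  ⊔preds=2  new=1  old=⊥  +wl: 
  step 2. node 1  ⊔preds=⊤  new=2  old=⊥  +wl: 
  step 3. node 2  ⊔preds=⊥  new=3  stable
  step 4. node 3  ⊔preds=0  new=2  old=⊥  +wl: 0
  step 5. node 4  ⊔preds=⊤  new=⊤  old=0  +wl: 3
  step 6. node 5  ⊔preds=⊥  new=2  stable
  step 7. node 6  ⊔preds=⊤  new=⊤  old=3  +wl: 1,4
  step 8. node 0  ⊔preds=2  new=1  stable
  step 9. node 3  ⊔preds=⊤  new=⊤  old=2  +wl: 0
  step 10. node 1  ⊔preds=⊤  new=2  stable
  step 11. node 4  ⊔preds=⊤  new=⊤  stable
  step 12. node 0  ⊔preds=⊤  new=⊤  old=1  +wl: 4
  step 13. node 4  ⊔preds=⊤  new=⊤  stable

Least fixpoint reached:
  node 0: ⊤
  node 1: 2
  node 2: 3
  node 3: ⊤
  node 4: ⊤
  node 5: 2
  node 6: ⊤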